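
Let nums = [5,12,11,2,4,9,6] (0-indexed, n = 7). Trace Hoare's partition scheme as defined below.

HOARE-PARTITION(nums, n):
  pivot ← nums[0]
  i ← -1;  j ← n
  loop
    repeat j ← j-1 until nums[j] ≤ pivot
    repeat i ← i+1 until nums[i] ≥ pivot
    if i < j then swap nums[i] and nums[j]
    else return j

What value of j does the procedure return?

1

pivot = nums[0] = 5; i = -1, j = 7
j→4 (nums[4]=4≤5), i→0 (nums[0]=5≥5); i<j, swap → [4,12,11,2,5,9,6]
j→3 (nums[3]=2≤5), i→1 (nums[1]=12≥5); i<j, swap → [4,2,11,12,5,9,6]
j→1, i→2; i≥j, return j=1. nums = [4,2,11,12,5,9,6]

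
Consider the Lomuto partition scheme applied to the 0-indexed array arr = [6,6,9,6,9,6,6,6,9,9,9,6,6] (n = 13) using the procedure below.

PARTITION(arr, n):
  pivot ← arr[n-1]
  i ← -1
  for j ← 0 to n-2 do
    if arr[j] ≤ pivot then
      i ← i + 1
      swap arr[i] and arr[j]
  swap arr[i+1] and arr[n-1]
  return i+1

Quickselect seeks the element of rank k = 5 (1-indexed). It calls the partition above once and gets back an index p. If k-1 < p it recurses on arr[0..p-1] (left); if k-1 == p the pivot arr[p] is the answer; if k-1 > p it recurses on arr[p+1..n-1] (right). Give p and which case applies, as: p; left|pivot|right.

pivot = arr[12] = 6; i = -1
j=0: arr[0]=6 ≤ 6 → i=0, swap arr[0],arr[0] (no change) → [6,6,9,6,9,6,6,6,9,9,9,6,6]
j=1: arr[1]=6 ≤ 6 → i=1, swap arr[1],arr[1] (no change) → [6,6,9,6,9,6,6,6,9,9,9,6,6]
j=2: arr[2]=9 > 6 → no swap
j=3: arr[3]=6 ≤ 6 → i=2, swap arr[2],arr[3] → [6,6,6,9,9,6,6,6,9,9,9,6,6]
j=4: arr[4]=9 > 6 → no swap
j=5: arr[5]=6 ≤ 6 → i=3, swap arr[3],arr[5] → [6,6,6,6,9,9,6,6,9,9,9,6,6]
j=6: arr[6]=6 ≤ 6 → i=4, swap arr[4],arr[6] → [6,6,6,6,6,9,9,6,9,9,9,6,6]
j=7: arr[7]=6 ≤ 6 → i=5, swap arr[5],arr[7] → [6,6,6,6,6,6,9,9,9,9,9,6,6]
j=8: arr[8]=9 > 6 → no swap
j=9: arr[9]=9 > 6 → no swap
j=10: arr[10]=9 > 6 → no swap
j=11: arr[11]=6 ≤ 6 → i=6, swap arr[6],arr[11] → [6,6,6,6,6,6,6,9,9,9,9,9,6]
final swap arr[7],arr[12] → [6,6,6,6,6,6,6,6,9,9,9,9,9]; return 7
p = 7; k-1 = 4 < 7 ⇒ left

7; left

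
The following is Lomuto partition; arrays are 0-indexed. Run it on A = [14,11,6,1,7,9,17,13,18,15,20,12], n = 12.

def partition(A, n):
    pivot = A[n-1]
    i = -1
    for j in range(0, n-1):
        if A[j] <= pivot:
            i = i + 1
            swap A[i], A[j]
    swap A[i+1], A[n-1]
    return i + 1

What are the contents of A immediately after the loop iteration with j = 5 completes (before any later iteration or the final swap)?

pivot = A[11] = 12; i = -1
j=0: A[0]=14 > 12 → no swap
j=1: A[1]=11 ≤ 12 → i=0, swap A[0],A[1] → [11,14,6,1,7,9,17,13,18,15,20,12]
j=2: A[2]=6 ≤ 12 → i=1, swap A[1],A[2] → [11,6,14,1,7,9,17,13,18,15,20,12]
j=3: A[3]=1 ≤ 12 → i=2, swap A[2],A[3] → [11,6,1,14,7,9,17,13,18,15,20,12]
j=4: A[4]=7 ≤ 12 → i=3, swap A[3],A[4] → [11,6,1,7,14,9,17,13,18,15,20,12]
j=5: A[5]=9 ≤ 12 → i=4, swap A[4],A[5] → [11,6,1,7,9,14,17,13,18,15,20,12]
(after j=5) A = [11,6,1,7,9,14,17,13,18,15,20,12]

[11,6,1,7,9,14,17,13,18,15,20,12]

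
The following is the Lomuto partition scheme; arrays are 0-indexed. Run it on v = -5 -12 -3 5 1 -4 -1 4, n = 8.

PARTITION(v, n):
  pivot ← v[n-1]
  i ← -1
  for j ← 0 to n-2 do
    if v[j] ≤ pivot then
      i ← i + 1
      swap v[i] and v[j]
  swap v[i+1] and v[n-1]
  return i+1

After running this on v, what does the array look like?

pivot = v[7] = 4; i = -1
j=0: v[0]=-5 ≤ 4 → i=0, swap v[0],v[0] (no change) → -5 -12 -3 5 1 -4 -1 4
j=1: v[1]=-12 ≤ 4 → i=1, swap v[1],v[1] (no change) → -5 -12 -3 5 1 -4 -1 4
j=2: v[2]=-3 ≤ 4 → i=2, swap v[2],v[2] (no change) → -5 -12 -3 5 1 -4 -1 4
j=3: v[3]=5 > 4 → no swap
j=4: v[4]=1 ≤ 4 → i=3, swap v[3],v[4] → -5 -12 -3 1 5 -4 -1 4
j=5: v[5]=-4 ≤ 4 → i=4, swap v[4],v[5] → -5 -12 -3 1 -4 5 -1 4
j=6: v[6]=-1 ≤ 4 → i=5, swap v[5],v[6] → -5 -12 -3 1 -4 -1 5 4
final swap v[6],v[7] → -5 -12 -3 1 -4 -1 4 5; return 6

-5 -12 -3 1 -4 -1 4 5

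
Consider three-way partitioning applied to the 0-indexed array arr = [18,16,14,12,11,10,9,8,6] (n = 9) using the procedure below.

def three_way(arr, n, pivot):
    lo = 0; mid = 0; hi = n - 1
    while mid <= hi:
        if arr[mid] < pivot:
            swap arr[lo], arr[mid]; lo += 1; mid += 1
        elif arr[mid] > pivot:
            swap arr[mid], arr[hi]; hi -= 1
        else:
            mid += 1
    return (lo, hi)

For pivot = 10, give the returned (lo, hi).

(3, 3)

lo=0 mid=0 hi=8
18>10: swap(0,8), hi=7 ⇒ [6,16,14,12,11,10,9,8,18]
6<10: swap(0,0), lo=1 mid=1 ⇒ [6,16,14,12,11,10,9,8,18]
16>10: swap(1,7), hi=6 ⇒ [6,8,14,12,11,10,9,16,18]
8<10: swap(1,1), lo=2 mid=2 ⇒ [6,8,14,12,11,10,9,16,18]
14>10: swap(2,6), hi=5 ⇒ [6,8,9,12,11,10,14,16,18]
9<10: swap(2,2), lo=3 mid=3 ⇒ [6,8,9,12,11,10,14,16,18]
12>10: swap(3,5), hi=4 ⇒ [6,8,9,10,11,12,14,16,18]
10=10: mid=4
11>10: swap(4,4), hi=3 ⇒ [6,8,9,10,11,12,14,16,18]
done. lo=3 hi=3; arr=[6,8,9,10,11,12,14,16,18]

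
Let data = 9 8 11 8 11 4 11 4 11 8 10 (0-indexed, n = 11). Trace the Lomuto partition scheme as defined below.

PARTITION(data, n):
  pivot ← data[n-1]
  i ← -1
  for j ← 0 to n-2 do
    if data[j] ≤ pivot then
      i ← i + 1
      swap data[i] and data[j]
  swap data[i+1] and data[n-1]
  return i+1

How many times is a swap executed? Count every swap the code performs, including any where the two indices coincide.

pivot=10, i=-1
j=0: 9≤10, i=0, swap(0,0) ⇒ 9 8 11 8 11 4 11 4 11 8 10
j=1: 8≤10, i=1, swap(1,1) ⇒ 9 8 11 8 11 4 11 4 11 8 10
j=2: 11>10, skip
j=3: 8≤10, i=2, swap(2,3) ⇒ 9 8 8 11 11 4 11 4 11 8 10
j=4: 11>10, skip
j=5: 4≤10, i=3, swap(3,5) ⇒ 9 8 8 4 11 11 11 4 11 8 10
j=6: 11>10, skip
j=7: 4≤10, i=4, swap(4,7) ⇒ 9 8 8 4 4 11 11 11 11 8 10
j=8: 11>10, skip
j=9: 8≤10, i=5, swap(5,9) ⇒ 9 8 8 4 4 8 11 11 11 11 10
swap(6,10) ⇒ 9 8 8 4 4 8 10 11 11 11 11; return 6

7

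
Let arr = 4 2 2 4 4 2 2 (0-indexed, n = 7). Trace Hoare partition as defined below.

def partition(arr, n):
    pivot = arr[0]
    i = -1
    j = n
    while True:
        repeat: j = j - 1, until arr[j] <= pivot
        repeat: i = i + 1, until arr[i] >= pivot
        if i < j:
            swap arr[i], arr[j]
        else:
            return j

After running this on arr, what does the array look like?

2 2 2 2 4 4 4

pivot=4
j stops at 6 (2), i stops at 0 (4); swap ⇒ 2 2 2 4 4 2 4
j stops at 5 (2), i stops at 3 (4); swap ⇒ 2 2 2 2 4 4 4
j stops at 4, i stops at 4; i≥j ⇒ return 4. arr=2 2 2 2 4 4 4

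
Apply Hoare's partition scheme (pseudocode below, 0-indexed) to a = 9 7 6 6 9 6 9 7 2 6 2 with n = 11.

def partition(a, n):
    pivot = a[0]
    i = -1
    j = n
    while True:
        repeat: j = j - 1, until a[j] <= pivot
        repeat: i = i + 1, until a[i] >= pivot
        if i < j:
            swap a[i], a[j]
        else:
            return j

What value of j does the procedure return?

pivot=9
j stops at 10 (2), i stops at 0 (9); swap ⇒ 2 7 6 6 9 6 9 7 2 6 9
j stops at 9 (6), i stops at 4 (9); swap ⇒ 2 7 6 6 6 6 9 7 2 9 9
j stops at 8 (2), i stops at 6 (9); swap ⇒ 2 7 6 6 6 6 2 7 9 9 9
j stops at 7, i stops at 8; i≥j ⇒ return 7. a=2 7 6 6 6 6 2 7 9 9 9

7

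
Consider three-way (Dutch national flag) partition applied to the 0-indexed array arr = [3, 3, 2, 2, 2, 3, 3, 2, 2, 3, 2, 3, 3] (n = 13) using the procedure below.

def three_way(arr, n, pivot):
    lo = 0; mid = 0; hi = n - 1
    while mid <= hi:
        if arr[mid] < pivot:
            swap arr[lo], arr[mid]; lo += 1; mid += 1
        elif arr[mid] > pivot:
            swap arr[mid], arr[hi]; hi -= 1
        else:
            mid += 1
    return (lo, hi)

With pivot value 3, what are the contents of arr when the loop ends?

pivot = 3; lo=0, mid=0, hi=12
arr[mid]=3=3: mid=1
arr[mid]=3=3: mid=2
arr[mid]=2<3: swap arr[0],arr[2]; lo=1,mid=3 → [2, 3, 3, 2, 2, 3, 3, 2, 2, 3, 2, 3, 3]
arr[mid]=2<3: swap arr[1],arr[3]; lo=2,mid=4 → [2, 2, 3, 3, 2, 3, 3, 2, 2, 3, 2, 3, 3]
arr[mid]=2<3: swap arr[2],arr[4]; lo=3,mid=5 → [2, 2, 2, 3, 3, 3, 3, 2, 2, 3, 2, 3, 3]
arr[mid]=3=3: mid=6
arr[mid]=3=3: mid=7
arr[mid]=2<3: swap arr[3],arr[7]; lo=4,mid=8 → [2, 2, 2, 2, 3, 3, 3, 3, 2, 3, 2, 3, 3]
arr[mid]=2<3: swap arr[4],arr[8]; lo=5,mid=9 → [2, 2, 2, 2, 2, 3, 3, 3, 3, 3, 2, 3, 3]
arr[mid]=3=3: mid=10
arr[mid]=2<3: swap arr[5],arr[10]; lo=6,mid=11 → [2, 2, 2, 2, 2, 2, 3, 3, 3, 3, 3, 3, 3]
arr[mid]=3=3: mid=12
arr[mid]=3=3: mid=13
end: lo=6, hi=12; arr = [2, 2, 2, 2, 2, 2, 3, 3, 3, 3, 3, 3, 3]

[2, 2, 2, 2, 2, 2, 3, 3, 3, 3, 3, 3, 3]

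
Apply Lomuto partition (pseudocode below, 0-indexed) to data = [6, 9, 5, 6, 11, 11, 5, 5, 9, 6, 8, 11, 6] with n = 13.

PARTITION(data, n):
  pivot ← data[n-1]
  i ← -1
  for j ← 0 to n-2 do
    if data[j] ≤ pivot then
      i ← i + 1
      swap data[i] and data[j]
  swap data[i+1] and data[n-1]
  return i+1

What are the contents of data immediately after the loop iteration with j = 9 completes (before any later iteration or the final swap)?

pivot = data[12] = 6; i = -1
j=0: data[0]=6 ≤ 6 → i=0, swap data[0],data[0] (no change) → [6, 9, 5, 6, 11, 11, 5, 5, 9, 6, 8, 11, 6]
j=1: data[1]=9 > 6 → no swap
j=2: data[2]=5 ≤ 6 → i=1, swap data[1],data[2] → [6, 5, 9, 6, 11, 11, 5, 5, 9, 6, 8, 11, 6]
j=3: data[3]=6 ≤ 6 → i=2, swap data[2],data[3] → [6, 5, 6, 9, 11, 11, 5, 5, 9, 6, 8, 11, 6]
j=4: data[4]=11 > 6 → no swap
j=5: data[5]=11 > 6 → no swap
j=6: data[6]=5 ≤ 6 → i=3, swap data[3],data[6] → [6, 5, 6, 5, 11, 11, 9, 5, 9, 6, 8, 11, 6]
j=7: data[7]=5 ≤ 6 → i=4, swap data[4],data[7] → [6, 5, 6, 5, 5, 11, 9, 11, 9, 6, 8, 11, 6]
j=8: data[8]=9 > 6 → no swap
j=9: data[9]=6 ≤ 6 → i=5, swap data[5],data[9] → [6, 5, 6, 5, 5, 6, 9, 11, 9, 11, 8, 11, 6]
(after j=9) data = [6, 5, 6, 5, 5, 6, 9, 11, 9, 11, 8, 11, 6]

[6, 5, 6, 5, 5, 6, 9, 11, 9, 11, 8, 11, 6]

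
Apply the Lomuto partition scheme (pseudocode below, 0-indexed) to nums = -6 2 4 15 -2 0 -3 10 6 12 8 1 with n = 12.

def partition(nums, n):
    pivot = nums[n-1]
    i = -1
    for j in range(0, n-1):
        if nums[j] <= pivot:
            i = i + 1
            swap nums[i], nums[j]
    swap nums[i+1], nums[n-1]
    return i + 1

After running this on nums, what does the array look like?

pivot = nums[11] = 1; i = -1
j=0: nums[0]=-6 ≤ 1 → i=0, swap nums[0],nums[0] (no change) → -6 2 4 15 -2 0 -3 10 6 12 8 1
j=1: nums[1]=2 > 1 → no swap
j=2: nums[2]=4 > 1 → no swap
j=3: nums[3]=15 > 1 → no swap
j=4: nums[4]=-2 ≤ 1 → i=1, swap nums[1],nums[4] → -6 -2 4 15 2 0 -3 10 6 12 8 1
j=5: nums[5]=0 ≤ 1 → i=2, swap nums[2],nums[5] → -6 -2 0 15 2 4 -3 10 6 12 8 1
j=6: nums[6]=-3 ≤ 1 → i=3, swap nums[3],nums[6] → -6 -2 0 -3 2 4 15 10 6 12 8 1
j=7: nums[7]=10 > 1 → no swap
j=8: nums[8]=6 > 1 → no swap
j=9: nums[9]=12 > 1 → no swap
j=10: nums[10]=8 > 1 → no swap
final swap nums[4],nums[11] → -6 -2 0 -3 1 4 15 10 6 12 8 2; return 4

-6 -2 0 -3 1 4 15 10 6 12 8 2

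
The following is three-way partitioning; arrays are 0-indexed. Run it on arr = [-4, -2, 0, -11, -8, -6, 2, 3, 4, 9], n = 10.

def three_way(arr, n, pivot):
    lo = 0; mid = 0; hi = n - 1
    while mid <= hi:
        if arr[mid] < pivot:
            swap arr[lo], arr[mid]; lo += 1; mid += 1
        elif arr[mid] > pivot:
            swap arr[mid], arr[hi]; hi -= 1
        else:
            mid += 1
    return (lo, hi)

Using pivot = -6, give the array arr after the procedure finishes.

[-8, -11, -6, 0, -2, 2, 3, 4, 9, -4]

pivot = -6; lo=0, mid=0, hi=9
arr[mid]=-4>-6: swap arr[0],arr[9]; hi=8 → [9, -2, 0, -11, -8, -6, 2, 3, 4, -4]
arr[mid]=9>-6: swap arr[0],arr[8]; hi=7 → [4, -2, 0, -11, -8, -6, 2, 3, 9, -4]
arr[mid]=4>-6: swap arr[0],arr[7]; hi=6 → [3, -2, 0, -11, -8, -6, 2, 4, 9, -4]
arr[mid]=3>-6: swap arr[0],arr[6]; hi=5 → [2, -2, 0, -11, -8, -6, 3, 4, 9, -4]
arr[mid]=2>-6: swap arr[0],arr[5]; hi=4 → [-6, -2, 0, -11, -8, 2, 3, 4, 9, -4]
arr[mid]=-6=-6: mid=1
arr[mid]=-2>-6: swap arr[1],arr[4]; hi=3 → [-6, -8, 0, -11, -2, 2, 3, 4, 9, -4]
arr[mid]=-8<-6: swap arr[0],arr[1]; lo=1,mid=2 → [-8, -6, 0, -11, -2, 2, 3, 4, 9, -4]
arr[mid]=0>-6: swap arr[2],arr[3]; hi=2 → [-8, -6, -11, 0, -2, 2, 3, 4, 9, -4]
arr[mid]=-11<-6: swap arr[1],arr[2]; lo=2,mid=3 → [-8, -11, -6, 0, -2, 2, 3, 4, 9, -4]
end: lo=2, hi=2; arr = [-8, -11, -6, 0, -2, 2, 3, 4, 9, -4]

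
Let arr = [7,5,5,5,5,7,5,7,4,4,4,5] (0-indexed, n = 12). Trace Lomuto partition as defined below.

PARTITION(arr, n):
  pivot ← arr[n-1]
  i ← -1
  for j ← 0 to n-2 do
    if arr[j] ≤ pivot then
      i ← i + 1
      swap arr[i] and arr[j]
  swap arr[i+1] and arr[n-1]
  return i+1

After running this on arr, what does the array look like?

pivot=5, i=-1
j=0: 7>5, skip
j=1: 5≤5, i=0, swap(0,1) ⇒ [5,7,5,5,5,7,5,7,4,4,4,5]
j=2: 5≤5, i=1, swap(1,2) ⇒ [5,5,7,5,5,7,5,7,4,4,4,5]
j=3: 5≤5, i=2, swap(2,3) ⇒ [5,5,5,7,5,7,5,7,4,4,4,5]
j=4: 5≤5, i=3, swap(3,4) ⇒ [5,5,5,5,7,7,5,7,4,4,4,5]
j=5: 7>5, skip
j=6: 5≤5, i=4, swap(4,6) ⇒ [5,5,5,5,5,7,7,7,4,4,4,5]
j=7: 7>5, skip
j=8: 4≤5, i=5, swap(5,8) ⇒ [5,5,5,5,5,4,7,7,7,4,4,5]
j=9: 4≤5, i=6, swap(6,9) ⇒ [5,5,5,5,5,4,4,7,7,7,4,5]
j=10: 4≤5, i=7, swap(7,10) ⇒ [5,5,5,5,5,4,4,4,7,7,7,5]
swap(8,11) ⇒ [5,5,5,5,5,4,4,4,5,7,7,7]; return 8

[5,5,5,5,5,4,4,4,5,7,7,7]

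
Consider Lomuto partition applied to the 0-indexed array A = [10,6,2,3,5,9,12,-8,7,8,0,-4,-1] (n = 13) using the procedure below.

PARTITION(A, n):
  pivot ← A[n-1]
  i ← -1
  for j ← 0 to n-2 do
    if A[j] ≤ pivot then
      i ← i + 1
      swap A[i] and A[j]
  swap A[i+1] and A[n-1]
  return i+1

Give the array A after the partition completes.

pivot=-1, i=-1
j=0: 10>-1, skip
j=1: 6>-1, skip
j=2: 2>-1, skip
j=3: 3>-1, skip
j=4: 5>-1, skip
j=5: 9>-1, skip
j=6: 12>-1, skip
j=7: -8≤-1, i=0, swap(0,7) ⇒ [-8,6,2,3,5,9,12,10,7,8,0,-4,-1]
j=8: 7>-1, skip
j=9: 8>-1, skip
j=10: 0>-1, skip
j=11: -4≤-1, i=1, swap(1,11) ⇒ [-8,-4,2,3,5,9,12,10,7,8,0,6,-1]
swap(2,12) ⇒ [-8,-4,-1,3,5,9,12,10,7,8,0,6,2]; return 2

[-8,-4,-1,3,5,9,12,10,7,8,0,6,2]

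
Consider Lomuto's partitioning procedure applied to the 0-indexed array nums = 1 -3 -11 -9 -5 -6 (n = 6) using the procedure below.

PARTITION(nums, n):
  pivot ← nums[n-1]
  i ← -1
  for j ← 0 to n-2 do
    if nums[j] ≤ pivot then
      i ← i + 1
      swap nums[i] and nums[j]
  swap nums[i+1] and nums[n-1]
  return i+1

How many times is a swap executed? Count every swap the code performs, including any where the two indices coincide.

pivot = nums[5] = -6; i = -1
j=0: nums[0]=1 > -6 → no swap
j=1: nums[1]=-3 > -6 → no swap
j=2: nums[2]=-11 ≤ -6 → i=0, swap nums[0],nums[2] → -11 -3 1 -9 -5 -6
j=3: nums[3]=-9 ≤ -6 → i=1, swap nums[1],nums[3] → -11 -9 1 -3 -5 -6
j=4: nums[4]=-5 > -6 → no swap
final swap nums[2],nums[5] → -11 -9 -6 -3 -5 1; return 2

3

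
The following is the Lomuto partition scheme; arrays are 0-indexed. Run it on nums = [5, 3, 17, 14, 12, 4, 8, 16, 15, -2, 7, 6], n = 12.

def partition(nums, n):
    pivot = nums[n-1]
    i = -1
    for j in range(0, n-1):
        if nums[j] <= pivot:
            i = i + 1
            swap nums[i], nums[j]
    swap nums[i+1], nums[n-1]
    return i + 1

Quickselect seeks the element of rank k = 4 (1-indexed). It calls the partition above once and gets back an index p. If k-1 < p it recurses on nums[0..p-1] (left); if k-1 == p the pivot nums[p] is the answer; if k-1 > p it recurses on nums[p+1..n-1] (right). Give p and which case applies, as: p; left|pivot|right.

pivot=6, i=-1
j=0: 5≤6, i=0, swap(0,0) ⇒ [5, 3, 17, 14, 12, 4, 8, 16, 15, -2, 7, 6]
j=1: 3≤6, i=1, swap(1,1) ⇒ [5, 3, 17, 14, 12, 4, 8, 16, 15, -2, 7, 6]
j=2: 17>6, skip
j=3: 14>6, skip
j=4: 12>6, skip
j=5: 4≤6, i=2, swap(2,5) ⇒ [5, 3, 4, 14, 12, 17, 8, 16, 15, -2, 7, 6]
j=6: 8>6, skip
j=7: 16>6, skip
j=8: 15>6, skip
j=9: -2≤6, i=3, swap(3,9) ⇒ [5, 3, 4, -2, 12, 17, 8, 16, 15, 14, 7, 6]
j=10: 7>6, skip
swap(4,11) ⇒ [5, 3, 4, -2, 6, 17, 8, 16, 15, 14, 7, 12]; return 4
p = 4; k-1 = 3 < 4 ⇒ left

4; left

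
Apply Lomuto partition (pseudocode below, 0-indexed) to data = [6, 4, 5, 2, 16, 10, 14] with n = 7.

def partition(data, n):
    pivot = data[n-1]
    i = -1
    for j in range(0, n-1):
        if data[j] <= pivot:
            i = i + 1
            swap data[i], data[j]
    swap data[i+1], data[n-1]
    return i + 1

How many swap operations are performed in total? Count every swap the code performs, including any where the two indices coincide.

6

pivot = data[6] = 14; i = -1
j=0: data[0]=6 ≤ 14 → i=0, swap data[0],data[0] (no change) → [6, 4, 5, 2, 16, 10, 14]
j=1: data[1]=4 ≤ 14 → i=1, swap data[1],data[1] (no change) → [6, 4, 5, 2, 16, 10, 14]
j=2: data[2]=5 ≤ 14 → i=2, swap data[2],data[2] (no change) → [6, 4, 5, 2, 16, 10, 14]
j=3: data[3]=2 ≤ 14 → i=3, swap data[3],data[3] (no change) → [6, 4, 5, 2, 16, 10, 14]
j=4: data[4]=16 > 14 → no swap
j=5: data[5]=10 ≤ 14 → i=4, swap data[4],data[5] → [6, 4, 5, 2, 10, 16, 14]
final swap data[5],data[6] → [6, 4, 5, 2, 10, 14, 16]; return 5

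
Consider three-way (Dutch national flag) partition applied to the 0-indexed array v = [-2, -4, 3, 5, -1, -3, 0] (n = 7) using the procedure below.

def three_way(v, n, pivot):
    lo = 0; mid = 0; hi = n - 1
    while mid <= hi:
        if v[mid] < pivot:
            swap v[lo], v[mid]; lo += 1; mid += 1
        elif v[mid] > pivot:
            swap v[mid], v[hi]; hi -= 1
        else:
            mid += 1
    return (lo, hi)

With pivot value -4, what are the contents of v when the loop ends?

pivot = -4; lo=0, mid=0, hi=6
v[mid]=-2>-4: swap v[0],v[6]; hi=5 → [0, -4, 3, 5, -1, -3, -2]
v[mid]=0>-4: swap v[0],v[5]; hi=4 → [-3, -4, 3, 5, -1, 0, -2]
v[mid]=-3>-4: swap v[0],v[4]; hi=3 → [-1, -4, 3, 5, -3, 0, -2]
v[mid]=-1>-4: swap v[0],v[3]; hi=2 → [5, -4, 3, -1, -3, 0, -2]
v[mid]=5>-4: swap v[0],v[2]; hi=1 → [3, -4, 5, -1, -3, 0, -2]
v[mid]=3>-4: swap v[0],v[1]; hi=0 → [-4, 3, 5, -1, -3, 0, -2]
v[mid]=-4=-4: mid=1
end: lo=0, hi=0; v = [-4, 3, 5, -1, -3, 0, -2]

[-4, 3, 5, -1, -3, 0, -2]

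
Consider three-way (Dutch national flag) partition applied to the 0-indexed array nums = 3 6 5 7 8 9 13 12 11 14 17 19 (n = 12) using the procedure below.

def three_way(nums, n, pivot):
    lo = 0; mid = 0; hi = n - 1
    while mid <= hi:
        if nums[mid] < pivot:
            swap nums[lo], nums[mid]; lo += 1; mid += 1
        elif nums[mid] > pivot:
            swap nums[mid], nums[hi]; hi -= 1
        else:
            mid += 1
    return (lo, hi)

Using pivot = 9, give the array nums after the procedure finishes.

3 6 5 7 8 9 12 11 14 17 19 13

pivot = 9; lo=0, mid=0, hi=11
nums[mid]=3<9: swap nums[0],nums[0]; lo=1,mid=1 → 3 6 5 7 8 9 13 12 11 14 17 19
nums[mid]=6<9: swap nums[1],nums[1]; lo=2,mid=2 → 3 6 5 7 8 9 13 12 11 14 17 19
nums[mid]=5<9: swap nums[2],nums[2]; lo=3,mid=3 → 3 6 5 7 8 9 13 12 11 14 17 19
nums[mid]=7<9: swap nums[3],nums[3]; lo=4,mid=4 → 3 6 5 7 8 9 13 12 11 14 17 19
nums[mid]=8<9: swap nums[4],nums[4]; lo=5,mid=5 → 3 6 5 7 8 9 13 12 11 14 17 19
nums[mid]=9=9: mid=6
nums[mid]=13>9: swap nums[6],nums[11]; hi=10 → 3 6 5 7 8 9 19 12 11 14 17 13
nums[mid]=19>9: swap nums[6],nums[10]; hi=9 → 3 6 5 7 8 9 17 12 11 14 19 13
nums[mid]=17>9: swap nums[6],nums[9]; hi=8 → 3 6 5 7 8 9 14 12 11 17 19 13
nums[mid]=14>9: swap nums[6],nums[8]; hi=7 → 3 6 5 7 8 9 11 12 14 17 19 13
nums[mid]=11>9: swap nums[6],nums[7]; hi=6 → 3 6 5 7 8 9 12 11 14 17 19 13
nums[mid]=12>9: swap nums[6],nums[6]; hi=5 → 3 6 5 7 8 9 12 11 14 17 19 13
end: lo=5, hi=5; nums = 3 6 5 7 8 9 12 11 14 17 19 13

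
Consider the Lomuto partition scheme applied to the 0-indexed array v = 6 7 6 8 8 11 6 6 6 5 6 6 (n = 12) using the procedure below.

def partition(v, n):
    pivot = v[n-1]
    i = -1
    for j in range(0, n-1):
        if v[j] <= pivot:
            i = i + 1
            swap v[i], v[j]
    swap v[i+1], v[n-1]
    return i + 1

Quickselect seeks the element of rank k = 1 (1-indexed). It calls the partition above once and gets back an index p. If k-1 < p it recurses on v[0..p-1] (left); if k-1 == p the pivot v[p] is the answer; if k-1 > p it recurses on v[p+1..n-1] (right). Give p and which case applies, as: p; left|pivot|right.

pivot=6, i=-1
j=0: 6≤6, i=0, swap(0,0) ⇒ 6 7 6 8 8 11 6 6 6 5 6 6
j=1: 7>6, skip
j=2: 6≤6, i=1, swap(1,2) ⇒ 6 6 7 8 8 11 6 6 6 5 6 6
j=3: 8>6, skip
j=4: 8>6, skip
j=5: 11>6, skip
j=6: 6≤6, i=2, swap(2,6) ⇒ 6 6 6 8 8 11 7 6 6 5 6 6
j=7: 6≤6, i=3, swap(3,7) ⇒ 6 6 6 6 8 11 7 8 6 5 6 6
j=8: 6≤6, i=4, swap(4,8) ⇒ 6 6 6 6 6 11 7 8 8 5 6 6
j=9: 5≤6, i=5, swap(5,9) ⇒ 6 6 6 6 6 5 7 8 8 11 6 6
j=10: 6≤6, i=6, swap(6,10) ⇒ 6 6 6 6 6 5 6 8 8 11 7 6
swap(7,11) ⇒ 6 6 6 6 6 5 6 6 8 11 7 8; return 7
p = 7; k-1 = 0 < 7 ⇒ left

7; left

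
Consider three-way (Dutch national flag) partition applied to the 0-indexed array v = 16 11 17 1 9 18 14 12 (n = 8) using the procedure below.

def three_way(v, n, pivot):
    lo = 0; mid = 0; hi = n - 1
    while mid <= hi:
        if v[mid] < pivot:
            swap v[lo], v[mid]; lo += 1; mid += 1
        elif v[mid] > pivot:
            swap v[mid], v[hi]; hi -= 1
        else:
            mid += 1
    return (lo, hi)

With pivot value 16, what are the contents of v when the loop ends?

pivot = 16; lo=0, mid=0, hi=7
v[mid]=16=16: mid=1
v[mid]=11<16: swap v[0],v[1]; lo=1,mid=2 → 11 16 17 1 9 18 14 12
v[mid]=17>16: swap v[2],v[7]; hi=6 → 11 16 12 1 9 18 14 17
v[mid]=12<16: swap v[1],v[2]; lo=2,mid=3 → 11 12 16 1 9 18 14 17
v[mid]=1<16: swap v[2],v[3]; lo=3,mid=4 → 11 12 1 16 9 18 14 17
v[mid]=9<16: swap v[3],v[4]; lo=4,mid=5 → 11 12 1 9 16 18 14 17
v[mid]=18>16: swap v[5],v[6]; hi=5 → 11 12 1 9 16 14 18 17
v[mid]=14<16: swap v[4],v[5]; lo=5,mid=6 → 11 12 1 9 14 16 18 17
end: lo=5, hi=5; v = 11 12 1 9 14 16 18 17

11 12 1 9 14 16 18 17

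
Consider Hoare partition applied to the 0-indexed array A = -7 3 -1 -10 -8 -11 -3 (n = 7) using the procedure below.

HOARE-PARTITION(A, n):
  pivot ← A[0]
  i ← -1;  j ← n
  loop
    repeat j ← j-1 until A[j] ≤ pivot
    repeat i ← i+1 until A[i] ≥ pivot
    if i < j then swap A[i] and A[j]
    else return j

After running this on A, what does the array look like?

pivot = A[0] = -7; i = -1, j = 7
j→5 (A[5]=-11≤-7), i→0 (A[0]=-7≥-7); i<j, swap → -11 3 -1 -10 -8 -7 -3
j→4 (A[4]=-8≤-7), i→1 (A[1]=3≥-7); i<j, swap → -11 -8 -1 -10 3 -7 -3
j→3 (A[3]=-10≤-7), i→2 (A[2]=-1≥-7); i<j, swap → -11 -8 -10 -1 3 -7 -3
j→2, i→3; i≥j, return j=2. A = -11 -8 -10 -1 3 -7 -3

-11 -8 -10 -1 3 -7 -3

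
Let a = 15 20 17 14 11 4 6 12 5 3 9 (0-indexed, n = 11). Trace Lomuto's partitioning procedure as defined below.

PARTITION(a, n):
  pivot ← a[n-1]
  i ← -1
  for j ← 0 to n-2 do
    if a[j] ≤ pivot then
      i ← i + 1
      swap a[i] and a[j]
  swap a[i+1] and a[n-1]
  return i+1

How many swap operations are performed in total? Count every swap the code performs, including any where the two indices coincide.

pivot = a[10] = 9; i = -1
j=0: a[0]=15 > 9 → no swap
j=1: a[1]=20 > 9 → no swap
j=2: a[2]=17 > 9 → no swap
j=3: a[3]=14 > 9 → no swap
j=4: a[4]=11 > 9 → no swap
j=5: a[5]=4 ≤ 9 → i=0, swap a[0],a[5] → 4 20 17 14 11 15 6 12 5 3 9
j=6: a[6]=6 ≤ 9 → i=1, swap a[1],a[6] → 4 6 17 14 11 15 20 12 5 3 9
j=7: a[7]=12 > 9 → no swap
j=8: a[8]=5 ≤ 9 → i=2, swap a[2],a[8] → 4 6 5 14 11 15 20 12 17 3 9
j=9: a[9]=3 ≤ 9 → i=3, swap a[3],a[9] → 4 6 5 3 11 15 20 12 17 14 9
final swap a[4],a[10] → 4 6 5 3 9 15 20 12 17 14 11; return 4

5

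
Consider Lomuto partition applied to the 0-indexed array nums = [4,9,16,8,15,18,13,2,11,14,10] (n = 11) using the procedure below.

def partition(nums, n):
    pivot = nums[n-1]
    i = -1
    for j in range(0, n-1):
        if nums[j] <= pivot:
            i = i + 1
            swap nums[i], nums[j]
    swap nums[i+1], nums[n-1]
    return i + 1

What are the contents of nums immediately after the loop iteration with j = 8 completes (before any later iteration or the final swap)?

[4,9,8,2,15,18,13,16,11,14,10]

pivot=10, i=-1
j=0: 4≤10, i=0, swap(0,0) ⇒ [4,9,16,8,15,18,13,2,11,14,10]
j=1: 9≤10, i=1, swap(1,1) ⇒ [4,9,16,8,15,18,13,2,11,14,10]
j=2: 16>10, skip
j=3: 8≤10, i=2, swap(2,3) ⇒ [4,9,8,16,15,18,13,2,11,14,10]
j=4: 15>10, skip
j=5: 18>10, skip
j=6: 13>10, skip
j=7: 2≤10, i=3, swap(3,7) ⇒ [4,9,8,2,15,18,13,16,11,14,10]
j=8: 11>10, skip
(after j=8) nums = [4,9,8,2,15,18,13,16,11,14,10]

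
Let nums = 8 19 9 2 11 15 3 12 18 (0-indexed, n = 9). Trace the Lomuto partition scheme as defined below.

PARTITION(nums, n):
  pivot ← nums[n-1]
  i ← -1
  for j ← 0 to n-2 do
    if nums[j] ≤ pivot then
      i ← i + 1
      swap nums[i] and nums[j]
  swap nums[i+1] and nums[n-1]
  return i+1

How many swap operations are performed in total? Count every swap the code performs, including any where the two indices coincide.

pivot = nums[8] = 18; i = -1
j=0: nums[0]=8 ≤ 18 → i=0, swap nums[0],nums[0] (no change) → 8 19 9 2 11 15 3 12 18
j=1: nums[1]=19 > 18 → no swap
j=2: nums[2]=9 ≤ 18 → i=1, swap nums[1],nums[2] → 8 9 19 2 11 15 3 12 18
j=3: nums[3]=2 ≤ 18 → i=2, swap nums[2],nums[3] → 8 9 2 19 11 15 3 12 18
j=4: nums[4]=11 ≤ 18 → i=3, swap nums[3],nums[4] → 8 9 2 11 19 15 3 12 18
j=5: nums[5]=15 ≤ 18 → i=4, swap nums[4],nums[5] → 8 9 2 11 15 19 3 12 18
j=6: nums[6]=3 ≤ 18 → i=5, swap nums[5],nums[6] → 8 9 2 11 15 3 19 12 18
j=7: nums[7]=12 ≤ 18 → i=6, swap nums[6],nums[7] → 8 9 2 11 15 3 12 19 18
final swap nums[7],nums[8] → 8 9 2 11 15 3 12 18 19; return 7

8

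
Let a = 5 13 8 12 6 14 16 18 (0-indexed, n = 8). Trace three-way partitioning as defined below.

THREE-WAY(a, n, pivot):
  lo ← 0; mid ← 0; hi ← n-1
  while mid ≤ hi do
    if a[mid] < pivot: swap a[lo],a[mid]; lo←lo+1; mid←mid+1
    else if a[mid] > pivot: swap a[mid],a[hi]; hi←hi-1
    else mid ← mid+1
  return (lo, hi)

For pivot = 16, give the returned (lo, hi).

pivot = 16; lo=0, mid=0, hi=7
a[mid]=5<16: swap a[0],a[0]; lo=1,mid=1 → 5 13 8 12 6 14 16 18
a[mid]=13<16: swap a[1],a[1]; lo=2,mid=2 → 5 13 8 12 6 14 16 18
a[mid]=8<16: swap a[2],a[2]; lo=3,mid=3 → 5 13 8 12 6 14 16 18
a[mid]=12<16: swap a[3],a[3]; lo=4,mid=4 → 5 13 8 12 6 14 16 18
a[mid]=6<16: swap a[4],a[4]; lo=5,mid=5 → 5 13 8 12 6 14 16 18
a[mid]=14<16: swap a[5],a[5]; lo=6,mid=6 → 5 13 8 12 6 14 16 18
a[mid]=16=16: mid=7
a[mid]=18>16: swap a[7],a[7]; hi=6 → 5 13 8 12 6 14 16 18
end: lo=6, hi=6; a = 5 13 8 12 6 14 16 18

(6, 6)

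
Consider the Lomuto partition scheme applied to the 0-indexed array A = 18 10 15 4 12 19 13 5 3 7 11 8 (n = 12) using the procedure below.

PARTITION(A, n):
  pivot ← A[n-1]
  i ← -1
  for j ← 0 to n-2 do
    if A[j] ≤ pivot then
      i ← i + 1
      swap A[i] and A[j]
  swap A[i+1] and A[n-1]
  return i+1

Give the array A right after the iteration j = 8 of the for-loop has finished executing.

pivot=8, i=-1
j=0: 18>8, skip
j=1: 10>8, skip
j=2: 15>8, skip
j=3: 4≤8, i=0, swap(0,3) ⇒ 4 10 15 18 12 19 13 5 3 7 11 8
j=4: 12>8, skip
j=5: 19>8, skip
j=6: 13>8, skip
j=7: 5≤8, i=1, swap(1,7) ⇒ 4 5 15 18 12 19 13 10 3 7 11 8
j=8: 3≤8, i=2, swap(2,8) ⇒ 4 5 3 18 12 19 13 10 15 7 11 8
(after j=8) A = 4 5 3 18 12 19 13 10 15 7 11 8

4 5 3 18 12 19 13 10 15 7 11 8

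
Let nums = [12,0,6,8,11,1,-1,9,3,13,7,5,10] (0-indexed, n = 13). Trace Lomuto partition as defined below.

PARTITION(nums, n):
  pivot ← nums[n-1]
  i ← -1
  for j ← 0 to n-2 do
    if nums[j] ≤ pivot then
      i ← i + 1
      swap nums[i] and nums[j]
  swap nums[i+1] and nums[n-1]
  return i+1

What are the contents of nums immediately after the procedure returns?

pivot = nums[12] = 10; i = -1
j=0: nums[0]=12 > 10 → no swap
j=1: nums[1]=0 ≤ 10 → i=0, swap nums[0],nums[1] → [0,12,6,8,11,1,-1,9,3,13,7,5,10]
j=2: nums[2]=6 ≤ 10 → i=1, swap nums[1],nums[2] → [0,6,12,8,11,1,-1,9,3,13,7,5,10]
j=3: nums[3]=8 ≤ 10 → i=2, swap nums[2],nums[3] → [0,6,8,12,11,1,-1,9,3,13,7,5,10]
j=4: nums[4]=11 > 10 → no swap
j=5: nums[5]=1 ≤ 10 → i=3, swap nums[3],nums[5] → [0,6,8,1,11,12,-1,9,3,13,7,5,10]
j=6: nums[6]=-1 ≤ 10 → i=4, swap nums[4],nums[6] → [0,6,8,1,-1,12,11,9,3,13,7,5,10]
j=7: nums[7]=9 ≤ 10 → i=5, swap nums[5],nums[7] → [0,6,8,1,-1,9,11,12,3,13,7,5,10]
j=8: nums[8]=3 ≤ 10 → i=6, swap nums[6],nums[8] → [0,6,8,1,-1,9,3,12,11,13,7,5,10]
j=9: nums[9]=13 > 10 → no swap
j=10: nums[10]=7 ≤ 10 → i=7, swap nums[7],nums[10] → [0,6,8,1,-1,9,3,7,11,13,12,5,10]
j=11: nums[11]=5 ≤ 10 → i=8, swap nums[8],nums[11] → [0,6,8,1,-1,9,3,7,5,13,12,11,10]
final swap nums[9],nums[12] → [0,6,8,1,-1,9,3,7,5,10,12,11,13]; return 9

[0,6,8,1,-1,9,3,7,5,10,12,11,13]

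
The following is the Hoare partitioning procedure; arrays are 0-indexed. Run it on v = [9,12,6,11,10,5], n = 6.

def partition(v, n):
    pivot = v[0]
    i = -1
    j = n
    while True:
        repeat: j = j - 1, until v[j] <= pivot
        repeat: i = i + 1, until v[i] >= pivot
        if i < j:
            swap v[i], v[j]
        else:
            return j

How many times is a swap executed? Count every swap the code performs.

pivot = v[0] = 9; i = -1, j = 6
j→5 (v[5]=5≤9), i→0 (v[0]=9≥9); i<j, swap → [5,12,6,11,10,9]
j→2 (v[2]=6≤9), i→1 (v[1]=12≥9); i<j, swap → [5,6,12,11,10,9]
j→1, i→2; i≥j, return j=1. v = [5,6,12,11,10,9]

2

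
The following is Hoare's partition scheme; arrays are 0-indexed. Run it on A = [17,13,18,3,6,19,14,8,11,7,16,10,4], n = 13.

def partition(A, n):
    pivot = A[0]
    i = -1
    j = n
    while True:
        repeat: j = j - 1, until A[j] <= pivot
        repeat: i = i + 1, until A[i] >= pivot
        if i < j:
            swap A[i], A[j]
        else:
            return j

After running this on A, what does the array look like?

pivot = A[0] = 17; i = -1, j = 13
j→12 (A[12]=4≤17), i→0 (A[0]=17≥17); i<j, swap → [4,13,18,3,6,19,14,8,11,7,16,10,17]
j→11 (A[11]=10≤17), i→2 (A[2]=18≥17); i<j, swap → [4,13,10,3,6,19,14,8,11,7,16,18,17]
j→10 (A[10]=16≤17), i→5 (A[5]=19≥17); i<j, swap → [4,13,10,3,6,16,14,8,11,7,19,18,17]
j→9, i→10; i≥j, return j=9. A = [4,13,10,3,6,16,14,8,11,7,19,18,17]

[4,13,10,3,6,16,14,8,11,7,19,18,17]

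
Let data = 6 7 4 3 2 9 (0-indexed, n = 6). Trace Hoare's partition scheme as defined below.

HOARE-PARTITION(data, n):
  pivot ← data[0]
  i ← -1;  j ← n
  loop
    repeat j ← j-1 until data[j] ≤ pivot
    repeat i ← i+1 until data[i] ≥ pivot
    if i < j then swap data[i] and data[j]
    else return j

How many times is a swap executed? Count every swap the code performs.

pivot = data[0] = 6; i = -1, j = 6
j→4 (data[4]=2≤6), i→0 (data[0]=6≥6); i<j, swap → 2 7 4 3 6 9
j→3 (data[3]=3≤6), i→1 (data[1]=7≥6); i<j, swap → 2 3 4 7 6 9
j→2, i→3; i≥j, return j=2. data = 2 3 4 7 6 9

2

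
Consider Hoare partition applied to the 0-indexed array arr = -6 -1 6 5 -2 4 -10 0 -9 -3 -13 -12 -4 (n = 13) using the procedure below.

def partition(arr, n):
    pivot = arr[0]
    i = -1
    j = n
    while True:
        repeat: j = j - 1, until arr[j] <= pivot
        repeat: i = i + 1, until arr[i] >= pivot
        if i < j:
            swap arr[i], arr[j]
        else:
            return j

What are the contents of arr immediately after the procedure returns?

pivot = arr[0] = -6; i = -1, j = 13
j→11 (arr[11]=-12≤-6), i→0 (arr[0]=-6≥-6); i<j, swap → -12 -1 6 5 -2 4 -10 0 -9 -3 -13 -6 -4
j→10 (arr[10]=-13≤-6), i→1 (arr[1]=-1≥-6); i<j, swap → -12 -13 6 5 -2 4 -10 0 -9 -3 -1 -6 -4
j→8 (arr[8]=-9≤-6), i→2 (arr[2]=6≥-6); i<j, swap → -12 -13 -9 5 -2 4 -10 0 6 -3 -1 -6 -4
j→6 (arr[6]=-10≤-6), i→3 (arr[3]=5≥-6); i<j, swap → -12 -13 -9 -10 -2 4 5 0 6 -3 -1 -6 -4
j→3, i→4; i≥j, return j=3. arr = -12 -13 -9 -10 -2 4 5 0 6 -3 -1 -6 -4

-12 -13 -9 -10 -2 4 5 0 6 -3 -1 -6 -4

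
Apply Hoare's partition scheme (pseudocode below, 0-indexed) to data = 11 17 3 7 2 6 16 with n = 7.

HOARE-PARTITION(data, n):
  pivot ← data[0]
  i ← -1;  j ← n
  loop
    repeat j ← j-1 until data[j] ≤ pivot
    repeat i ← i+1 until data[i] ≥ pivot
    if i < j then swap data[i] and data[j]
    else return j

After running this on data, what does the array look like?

pivot = data[0] = 11; i = -1, j = 7
j→5 (data[5]=6≤11), i→0 (data[0]=11≥11); i<j, swap → 6 17 3 7 2 11 16
j→4 (data[4]=2≤11), i→1 (data[1]=17≥11); i<j, swap → 6 2 3 7 17 11 16
j→3, i→4; i≥j, return j=3. data = 6 2 3 7 17 11 16

6 2 3 7 17 11 16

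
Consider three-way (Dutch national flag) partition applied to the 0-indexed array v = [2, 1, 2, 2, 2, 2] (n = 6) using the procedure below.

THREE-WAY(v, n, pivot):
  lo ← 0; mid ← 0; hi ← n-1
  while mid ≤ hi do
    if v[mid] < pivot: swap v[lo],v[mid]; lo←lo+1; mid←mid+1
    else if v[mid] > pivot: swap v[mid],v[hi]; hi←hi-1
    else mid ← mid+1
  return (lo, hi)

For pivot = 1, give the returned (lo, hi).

(0, 0)

pivot = 1; lo=0, mid=0, hi=5
v[mid]=2>1: swap v[0],v[5]; hi=4 → [2, 1, 2, 2, 2, 2]
v[mid]=2>1: swap v[0],v[4]; hi=3 → [2, 1, 2, 2, 2, 2]
v[mid]=2>1: swap v[0],v[3]; hi=2 → [2, 1, 2, 2, 2, 2]
v[mid]=2>1: swap v[0],v[2]; hi=1 → [2, 1, 2, 2, 2, 2]
v[mid]=2>1: swap v[0],v[1]; hi=0 → [1, 2, 2, 2, 2, 2]
v[mid]=1=1: mid=1
end: lo=0, hi=0; v = [1, 2, 2, 2, 2, 2]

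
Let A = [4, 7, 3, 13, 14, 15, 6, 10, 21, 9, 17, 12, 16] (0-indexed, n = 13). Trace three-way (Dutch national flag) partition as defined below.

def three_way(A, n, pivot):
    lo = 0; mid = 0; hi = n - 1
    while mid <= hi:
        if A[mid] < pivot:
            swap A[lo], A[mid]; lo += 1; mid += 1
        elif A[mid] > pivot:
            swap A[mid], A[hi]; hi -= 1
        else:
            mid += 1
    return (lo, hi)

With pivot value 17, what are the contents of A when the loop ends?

[4, 7, 3, 13, 14, 15, 6, 10, 16, 9, 12, 17, 21]

pivot = 17; lo=0, mid=0, hi=12
A[mid]=4<17: swap A[0],A[0]; lo=1,mid=1 → [4, 7, 3, 13, 14, 15, 6, 10, 21, 9, 17, 12, 16]
A[mid]=7<17: swap A[1],A[1]; lo=2,mid=2 → [4, 7, 3, 13, 14, 15, 6, 10, 21, 9, 17, 12, 16]
A[mid]=3<17: swap A[2],A[2]; lo=3,mid=3 → [4, 7, 3, 13, 14, 15, 6, 10, 21, 9, 17, 12, 16]
A[mid]=13<17: swap A[3],A[3]; lo=4,mid=4 → [4, 7, 3, 13, 14, 15, 6, 10, 21, 9, 17, 12, 16]
A[mid]=14<17: swap A[4],A[4]; lo=5,mid=5 → [4, 7, 3, 13, 14, 15, 6, 10, 21, 9, 17, 12, 16]
A[mid]=15<17: swap A[5],A[5]; lo=6,mid=6 → [4, 7, 3, 13, 14, 15, 6, 10, 21, 9, 17, 12, 16]
A[mid]=6<17: swap A[6],A[6]; lo=7,mid=7 → [4, 7, 3, 13, 14, 15, 6, 10, 21, 9, 17, 12, 16]
A[mid]=10<17: swap A[7],A[7]; lo=8,mid=8 → [4, 7, 3, 13, 14, 15, 6, 10, 21, 9, 17, 12, 16]
A[mid]=21>17: swap A[8],A[12]; hi=11 → [4, 7, 3, 13, 14, 15, 6, 10, 16, 9, 17, 12, 21]
A[mid]=16<17: swap A[8],A[8]; lo=9,mid=9 → [4, 7, 3, 13, 14, 15, 6, 10, 16, 9, 17, 12, 21]
A[mid]=9<17: swap A[9],A[9]; lo=10,mid=10 → [4, 7, 3, 13, 14, 15, 6, 10, 16, 9, 17, 12, 21]
A[mid]=17=17: mid=11
A[mid]=12<17: swap A[10],A[11]; lo=11,mid=12 → [4, 7, 3, 13, 14, 15, 6, 10, 16, 9, 12, 17, 21]
end: lo=11, hi=11; A = [4, 7, 3, 13, 14, 15, 6, 10, 16, 9, 12, 17, 21]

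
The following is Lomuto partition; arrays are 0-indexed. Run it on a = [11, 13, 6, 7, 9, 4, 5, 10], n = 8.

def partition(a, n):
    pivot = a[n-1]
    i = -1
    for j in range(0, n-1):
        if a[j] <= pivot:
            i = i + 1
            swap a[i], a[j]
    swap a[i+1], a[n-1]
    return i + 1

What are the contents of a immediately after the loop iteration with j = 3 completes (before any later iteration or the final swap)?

pivot = a[7] = 10; i = -1
j=0: a[0]=11 > 10 → no swap
j=1: a[1]=13 > 10 → no swap
j=2: a[2]=6 ≤ 10 → i=0, swap a[0],a[2] → [6, 13, 11, 7, 9, 4, 5, 10]
j=3: a[3]=7 ≤ 10 → i=1, swap a[1],a[3] → [6, 7, 11, 13, 9, 4, 5, 10]
(after j=3) a = [6, 7, 11, 13, 9, 4, 5, 10]

[6, 7, 11, 13, 9, 4, 5, 10]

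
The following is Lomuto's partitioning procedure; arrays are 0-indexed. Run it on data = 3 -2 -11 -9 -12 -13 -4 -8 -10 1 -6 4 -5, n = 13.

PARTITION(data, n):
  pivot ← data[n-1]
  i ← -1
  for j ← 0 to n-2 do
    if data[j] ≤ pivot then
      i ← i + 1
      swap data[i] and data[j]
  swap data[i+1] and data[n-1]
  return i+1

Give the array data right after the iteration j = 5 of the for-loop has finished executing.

-11 -9 -12 -13 3 -2 -4 -8 -10 1 -6 4 -5

pivot=-5, i=-1
j=0: 3>-5, skip
j=1: -2>-5, skip
j=2: -11≤-5, i=0, swap(0,2) ⇒ -11 -2 3 -9 -12 -13 -4 -8 -10 1 -6 4 -5
j=3: -9≤-5, i=1, swap(1,3) ⇒ -11 -9 3 -2 -12 -13 -4 -8 -10 1 -6 4 -5
j=4: -12≤-5, i=2, swap(2,4) ⇒ -11 -9 -12 -2 3 -13 -4 -8 -10 1 -6 4 -5
j=5: -13≤-5, i=3, swap(3,5) ⇒ -11 -9 -12 -13 3 -2 -4 -8 -10 1 -6 4 -5
(after j=5) data = -11 -9 -12 -13 3 -2 -4 -8 -10 1 -6 4 -5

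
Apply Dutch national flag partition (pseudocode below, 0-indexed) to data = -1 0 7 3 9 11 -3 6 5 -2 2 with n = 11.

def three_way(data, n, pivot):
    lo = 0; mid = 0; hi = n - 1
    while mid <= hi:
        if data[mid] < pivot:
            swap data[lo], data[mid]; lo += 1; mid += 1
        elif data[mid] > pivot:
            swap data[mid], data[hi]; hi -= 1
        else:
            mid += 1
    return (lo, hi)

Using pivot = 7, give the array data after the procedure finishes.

-1 0 3 2 -2 -3 6 5 7 11 9

lo=0 mid=0 hi=10
-1<7: swap(0,0), lo=1 mid=1 ⇒ -1 0 7 3 9 11 -3 6 5 -2 2
0<7: swap(1,1), lo=2 mid=2 ⇒ -1 0 7 3 9 11 -3 6 5 -2 2
7=7: mid=3
3<7: swap(2,3), lo=3 mid=4 ⇒ -1 0 3 7 9 11 -3 6 5 -2 2
9>7: swap(4,10), hi=9 ⇒ -1 0 3 7 2 11 -3 6 5 -2 9
2<7: swap(3,4), lo=4 mid=5 ⇒ -1 0 3 2 7 11 -3 6 5 -2 9
11>7: swap(5,9), hi=8 ⇒ -1 0 3 2 7 -2 -3 6 5 11 9
-2<7: swap(4,5), lo=5 mid=6 ⇒ -1 0 3 2 -2 7 -3 6 5 11 9
-3<7: swap(5,6), lo=6 mid=7 ⇒ -1 0 3 2 -2 -3 7 6 5 11 9
6<7: swap(6,7), lo=7 mid=8 ⇒ -1 0 3 2 -2 -3 6 7 5 11 9
5<7: swap(7,8), lo=8 mid=9 ⇒ -1 0 3 2 -2 -3 6 5 7 11 9
done. lo=8 hi=8; data=-1 0 3 2 -2 -3 6 5 7 11 9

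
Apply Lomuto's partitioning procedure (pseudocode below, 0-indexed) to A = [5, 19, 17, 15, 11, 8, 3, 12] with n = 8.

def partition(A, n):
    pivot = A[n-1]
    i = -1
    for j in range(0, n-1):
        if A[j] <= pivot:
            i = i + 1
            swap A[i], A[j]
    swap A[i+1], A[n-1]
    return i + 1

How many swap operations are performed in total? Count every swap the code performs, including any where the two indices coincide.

5

pivot = A[7] = 12; i = -1
j=0: A[0]=5 ≤ 12 → i=0, swap A[0],A[0] (no change) → [5, 19, 17, 15, 11, 8, 3, 12]
j=1: A[1]=19 > 12 → no swap
j=2: A[2]=17 > 12 → no swap
j=3: A[3]=15 > 12 → no swap
j=4: A[4]=11 ≤ 12 → i=1, swap A[1],A[4] → [5, 11, 17, 15, 19, 8, 3, 12]
j=5: A[5]=8 ≤ 12 → i=2, swap A[2],A[5] → [5, 11, 8, 15, 19, 17, 3, 12]
j=6: A[6]=3 ≤ 12 → i=3, swap A[3],A[6] → [5, 11, 8, 3, 19, 17, 15, 12]
final swap A[4],A[7] → [5, 11, 8, 3, 12, 17, 15, 19]; return 4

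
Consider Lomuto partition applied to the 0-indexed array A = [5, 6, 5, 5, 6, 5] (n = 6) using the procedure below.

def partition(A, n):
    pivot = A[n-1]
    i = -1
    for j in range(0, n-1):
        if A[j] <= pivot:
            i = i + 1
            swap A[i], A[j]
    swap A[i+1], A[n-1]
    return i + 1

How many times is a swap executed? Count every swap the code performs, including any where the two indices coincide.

4

pivot = A[5] = 5; i = -1
j=0: A[0]=5 ≤ 5 → i=0, swap A[0],A[0] (no change) → [5, 6, 5, 5, 6, 5]
j=1: A[1]=6 > 5 → no swap
j=2: A[2]=5 ≤ 5 → i=1, swap A[1],A[2] → [5, 5, 6, 5, 6, 5]
j=3: A[3]=5 ≤ 5 → i=2, swap A[2],A[3] → [5, 5, 5, 6, 6, 5]
j=4: A[4]=6 > 5 → no swap
final swap A[3],A[5] → [5, 5, 5, 5, 6, 6]; return 3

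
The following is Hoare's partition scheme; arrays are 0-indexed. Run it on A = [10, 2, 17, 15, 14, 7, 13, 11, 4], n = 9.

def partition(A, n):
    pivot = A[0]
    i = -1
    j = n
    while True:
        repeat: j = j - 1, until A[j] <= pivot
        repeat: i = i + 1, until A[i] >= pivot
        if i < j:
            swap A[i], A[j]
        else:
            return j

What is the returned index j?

pivot = A[0] = 10; i = -1, j = 9
j→8 (A[8]=4≤10), i→0 (A[0]=10≥10); i<j, swap → [4, 2, 17, 15, 14, 7, 13, 11, 10]
j→5 (A[5]=7≤10), i→2 (A[2]=17≥10); i<j, swap → [4, 2, 7, 15, 14, 17, 13, 11, 10]
j→2, i→3; i≥j, return j=2. A = [4, 2, 7, 15, 14, 17, 13, 11, 10]

2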